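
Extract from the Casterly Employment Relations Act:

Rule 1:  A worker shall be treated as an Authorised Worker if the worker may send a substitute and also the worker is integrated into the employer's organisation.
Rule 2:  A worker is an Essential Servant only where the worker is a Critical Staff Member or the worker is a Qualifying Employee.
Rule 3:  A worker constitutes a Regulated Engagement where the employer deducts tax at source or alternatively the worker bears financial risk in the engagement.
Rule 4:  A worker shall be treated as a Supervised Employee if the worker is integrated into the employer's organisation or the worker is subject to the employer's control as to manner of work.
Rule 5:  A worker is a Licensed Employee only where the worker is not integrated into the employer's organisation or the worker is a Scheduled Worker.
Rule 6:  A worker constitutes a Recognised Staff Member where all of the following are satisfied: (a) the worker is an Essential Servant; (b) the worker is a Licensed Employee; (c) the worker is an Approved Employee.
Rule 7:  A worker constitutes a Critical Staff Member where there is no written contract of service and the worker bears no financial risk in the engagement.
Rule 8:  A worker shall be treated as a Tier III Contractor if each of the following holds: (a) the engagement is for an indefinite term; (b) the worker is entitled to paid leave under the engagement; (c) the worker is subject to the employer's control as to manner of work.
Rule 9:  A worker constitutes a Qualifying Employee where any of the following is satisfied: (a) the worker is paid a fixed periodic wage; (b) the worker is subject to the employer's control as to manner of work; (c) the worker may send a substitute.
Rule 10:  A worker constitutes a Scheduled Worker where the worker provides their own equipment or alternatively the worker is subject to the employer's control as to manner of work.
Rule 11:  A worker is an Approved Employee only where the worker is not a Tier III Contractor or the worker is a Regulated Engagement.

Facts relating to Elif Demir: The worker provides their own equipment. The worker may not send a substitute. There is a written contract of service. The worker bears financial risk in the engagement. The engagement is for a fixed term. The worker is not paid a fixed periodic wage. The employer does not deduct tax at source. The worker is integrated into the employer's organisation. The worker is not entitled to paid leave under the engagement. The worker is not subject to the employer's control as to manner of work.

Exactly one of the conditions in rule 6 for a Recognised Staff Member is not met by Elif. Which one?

Essential Servant

rule 7 — Critical Staff Member: [there is no written contract of service? no] AND [the worker bears no financial risk in the engagement? no] → not satisfied.
rule 9 — Qualifying Employee: [the worker is paid a fixed periodic wage? no] OR [the worker is subject to the employer's control as to manner of work? no] OR [the worker may send a substitute? no] → not satisfied.
rule 2 — Essential Servant: [Critical Staff Member (rule 7)? no] OR [Qualifying Employee (rule 9)? no] → not satisfied.
rule 10 — Scheduled Worker: [the worker provides their own equipment? yes] OR [the worker is subject to the employer's control as to manner of work? no] → satisfied.
rule 5 — Licensed Employee: [the worker is not integrated into the employer's organisation? no] OR [Scheduled Worker (rule 10)? yes] → satisfied.
rule 8 — Tier III Contractor: [the engagement is for an indefinite term? no] AND [the worker is entitled to paid leave under the engagement? no] AND [the worker is subject to the employer's control as to manner of work? no] → not satisfied.
rule 3 — Regulated Engagement: [the employer deducts tax at source? no] OR [the worker bears financial risk in the engagement? yes] → satisfied.
rule 11 — Approved Employee: [not a Tier III Contractor (rule 8)? yes] OR [Regulated Engagement (rule 3)? yes] → satisfied.
rule 6 — Recognised Staff Member: [Essential Servant (rule 2)? no] AND [Licensed Employee (rule 5)? yes] AND [Approved Employee (rule 11)? yes] → not satisfied.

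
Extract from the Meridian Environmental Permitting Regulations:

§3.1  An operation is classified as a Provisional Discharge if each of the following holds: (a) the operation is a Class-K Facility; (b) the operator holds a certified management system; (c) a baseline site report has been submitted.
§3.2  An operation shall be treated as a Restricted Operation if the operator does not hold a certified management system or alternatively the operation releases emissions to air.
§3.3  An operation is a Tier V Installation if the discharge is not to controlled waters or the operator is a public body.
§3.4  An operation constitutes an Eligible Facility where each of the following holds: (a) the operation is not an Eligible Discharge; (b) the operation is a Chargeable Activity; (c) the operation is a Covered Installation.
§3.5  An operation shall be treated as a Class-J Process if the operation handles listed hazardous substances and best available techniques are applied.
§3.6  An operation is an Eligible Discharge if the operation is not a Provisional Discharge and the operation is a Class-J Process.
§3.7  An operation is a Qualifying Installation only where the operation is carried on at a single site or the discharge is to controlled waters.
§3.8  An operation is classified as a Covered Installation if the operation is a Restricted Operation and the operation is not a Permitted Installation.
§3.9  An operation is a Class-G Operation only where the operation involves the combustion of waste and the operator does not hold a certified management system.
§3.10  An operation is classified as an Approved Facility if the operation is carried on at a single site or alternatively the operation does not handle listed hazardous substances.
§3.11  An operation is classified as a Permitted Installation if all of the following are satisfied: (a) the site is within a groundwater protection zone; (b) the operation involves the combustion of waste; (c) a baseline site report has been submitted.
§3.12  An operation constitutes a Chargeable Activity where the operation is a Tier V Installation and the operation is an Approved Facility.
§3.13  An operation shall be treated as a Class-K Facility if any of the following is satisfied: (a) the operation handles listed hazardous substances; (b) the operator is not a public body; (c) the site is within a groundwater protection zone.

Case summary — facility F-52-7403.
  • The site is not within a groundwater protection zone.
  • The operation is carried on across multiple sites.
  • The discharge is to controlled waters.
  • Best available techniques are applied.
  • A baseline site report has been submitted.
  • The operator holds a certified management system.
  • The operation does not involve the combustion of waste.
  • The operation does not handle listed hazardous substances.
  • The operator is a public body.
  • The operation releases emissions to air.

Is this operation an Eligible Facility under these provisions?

Yes

Under §3.13: the operation handles listed hazardous substances? no; or the operator is not a public body? no; or the site is within a groundwater protection zone? no. So the operation is not a Class-K Facility.
Under §3.1: Class-K Facility (§3.13)? no; and the operator holds a certified management system? yes; and a baseline site report has been submitted? yes. So the operation is not a Provisional Discharge.
Under §3.5: the operation handles listed hazardous substances? no; and best available techniques are applied? yes. So the operation is not a Class-J Process.
Under §3.6: not a Provisional Discharge (§3.1)? yes; and Class-J Process (§3.5)? no. So the operation is not an Eligible Discharge.
Under §3.3: the discharge is not to controlled waters? no; or the operator is a public body? yes. So the operation is a Tier V Installation.
Under §3.10: the operation is carried on at a single site? no; or the operation does not handle listed hazardous substances? yes. So the operation is an Approved Facility.
Under §3.12: Tier V Installation (§3.3)? yes; and Approved Facility (§3.10)? yes. So the operation is a Chargeable Activity.
Under §3.2: the operator does not hold a certified management system? no; or the operation releases emissions to air? yes. So the operation is a Restricted Operation.
Under §3.11: the site is within a groundwater protection zone? no; and the operation involves the combustion of waste? no; and a baseline site report has been submitted? yes. So the operation is not a Permitted Installation.
Under §3.8: Restricted Operation (§3.2)? yes; and not a Permitted Installation (§3.11)? yes. So the operation is a Covered Installation.
Under §3.4: not an Eligible Discharge (§3.6)? yes; and Chargeable Activity (§3.12)? yes; and Covered Installation (§3.8)? yes. So the operation is an Eligible Facility.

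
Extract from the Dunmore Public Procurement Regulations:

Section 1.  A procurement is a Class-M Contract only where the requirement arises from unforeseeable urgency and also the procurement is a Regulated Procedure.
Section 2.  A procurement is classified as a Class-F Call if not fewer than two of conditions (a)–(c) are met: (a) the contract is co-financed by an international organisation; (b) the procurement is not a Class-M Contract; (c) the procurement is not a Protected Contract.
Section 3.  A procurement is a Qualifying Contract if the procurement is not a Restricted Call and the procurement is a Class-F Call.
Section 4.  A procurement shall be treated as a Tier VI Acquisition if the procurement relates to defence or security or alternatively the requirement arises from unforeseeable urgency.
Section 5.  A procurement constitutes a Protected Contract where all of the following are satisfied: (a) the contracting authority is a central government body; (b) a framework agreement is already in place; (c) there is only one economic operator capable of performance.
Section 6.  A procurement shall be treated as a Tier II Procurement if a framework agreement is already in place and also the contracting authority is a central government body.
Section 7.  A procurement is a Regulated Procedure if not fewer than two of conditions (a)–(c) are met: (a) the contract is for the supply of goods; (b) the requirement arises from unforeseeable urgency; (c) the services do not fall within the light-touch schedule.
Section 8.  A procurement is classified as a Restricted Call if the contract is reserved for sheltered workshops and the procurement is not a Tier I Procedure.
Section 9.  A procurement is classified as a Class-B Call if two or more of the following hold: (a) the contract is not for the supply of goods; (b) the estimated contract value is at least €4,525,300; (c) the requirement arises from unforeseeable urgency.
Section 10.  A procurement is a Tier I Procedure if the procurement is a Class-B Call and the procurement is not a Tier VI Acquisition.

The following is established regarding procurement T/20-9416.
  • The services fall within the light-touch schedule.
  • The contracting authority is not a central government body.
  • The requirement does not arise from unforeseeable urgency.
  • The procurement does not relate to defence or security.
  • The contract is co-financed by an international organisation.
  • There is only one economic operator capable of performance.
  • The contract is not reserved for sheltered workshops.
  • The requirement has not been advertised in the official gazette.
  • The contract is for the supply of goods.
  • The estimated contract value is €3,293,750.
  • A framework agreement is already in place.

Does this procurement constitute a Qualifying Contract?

Yes

section 9 — Class-B Call: the contract is not for the supply of goods? no; estimated contract value: €3,293,750 ≥ €4,525,300? no; the requirement arises from unforeseeable urgency? no — 0 of 3 hold (need ≥2) → not satisfied.
section 4 — Tier VI Acquisition: [the procurement relates to defence or security? no] OR [the requirement arises from unforeseeable urgency? no] → not satisfied.
section 10 — Tier I Procedure: [Class-B Call (section 9)? no] AND [not a Tier VI Acquisition (section 4)? yes] → not satisfied.
section 8 — Restricted Call: [the contract is reserved for sheltered workshops? no] AND [not a Tier I Procedure (section 10)? yes] → not satisfied.
section 7 — Regulated Procedure: the contract is for the supply of goods? yes; the requirement arises from unforeseeable urgency? no; the services do not fall within the light-touch schedule? no — 1 of 3 hold (need ≥2) → not satisfied.
section 1 — Class-M Contract: [the requirement arises from unforeseeable urgency? no] AND [Regulated Procedure (section 7)? no] → not satisfied.
section 5 — Protected Contract: [the contracting authority is a central government body? no] AND [a framework agreement is already in place? yes] AND [there is only one economic operator capable of performance? yes] → not satisfied.
section 2 — Class-F Call: the contract is co-financed by an international organisation? yes; not a Class-M Contract (section 1)? yes; not a Protected Contract (section 5)? yes — 3 of 3 hold (need ≥2) → satisfied.
section 3 — Qualifying Contract: [not a Restricted Call (section 8)? yes] AND [Class-F Call (section 2)? yes] → satisfied.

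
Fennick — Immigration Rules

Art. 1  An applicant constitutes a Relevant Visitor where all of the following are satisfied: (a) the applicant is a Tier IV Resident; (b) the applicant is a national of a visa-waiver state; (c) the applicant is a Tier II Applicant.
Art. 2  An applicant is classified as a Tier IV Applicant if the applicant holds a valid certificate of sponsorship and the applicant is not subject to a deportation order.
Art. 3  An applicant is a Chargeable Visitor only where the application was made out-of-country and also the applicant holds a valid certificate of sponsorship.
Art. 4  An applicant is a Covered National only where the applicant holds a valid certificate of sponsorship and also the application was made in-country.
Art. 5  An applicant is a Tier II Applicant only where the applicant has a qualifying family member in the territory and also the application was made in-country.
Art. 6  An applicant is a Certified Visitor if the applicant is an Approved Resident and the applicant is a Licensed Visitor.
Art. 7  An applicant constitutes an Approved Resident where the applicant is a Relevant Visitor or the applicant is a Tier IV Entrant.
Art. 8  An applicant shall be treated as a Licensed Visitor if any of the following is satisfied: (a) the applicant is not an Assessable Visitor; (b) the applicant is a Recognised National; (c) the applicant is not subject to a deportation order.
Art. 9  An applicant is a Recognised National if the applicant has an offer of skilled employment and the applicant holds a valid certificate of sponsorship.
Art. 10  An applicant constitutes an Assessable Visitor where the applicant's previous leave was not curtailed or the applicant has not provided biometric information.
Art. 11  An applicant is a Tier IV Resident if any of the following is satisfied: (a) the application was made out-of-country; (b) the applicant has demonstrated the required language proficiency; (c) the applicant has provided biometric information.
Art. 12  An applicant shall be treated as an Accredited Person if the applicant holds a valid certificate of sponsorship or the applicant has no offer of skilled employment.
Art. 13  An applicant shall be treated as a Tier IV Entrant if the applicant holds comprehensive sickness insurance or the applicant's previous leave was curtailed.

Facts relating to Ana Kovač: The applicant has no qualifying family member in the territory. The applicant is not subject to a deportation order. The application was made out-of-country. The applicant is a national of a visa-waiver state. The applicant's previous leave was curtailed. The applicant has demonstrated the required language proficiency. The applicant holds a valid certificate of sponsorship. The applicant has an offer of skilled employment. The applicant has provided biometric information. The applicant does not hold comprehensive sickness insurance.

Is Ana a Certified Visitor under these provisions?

Under article 11: the application was made out-of-country? yes; or the applicant has demonstrated the required language proficiency? yes; or the applicant has provided biometric information? yes. So the applicant is a Tier IV Resident.
Under article 5: the applicant has a qualifying family member in the territory? no; and the application was made in-country? no. So the applicant is not a Tier II Applicant.
Under article 1: Tier IV Resident (article 11)? yes; and the applicant is a national of a visa-waiver state? yes; and Tier II Applicant (article 5)? no. So the applicant is not a Relevant Visitor.
Under article 13: the applicant holds comprehensive sickness insurance? no; or the applicant's previous leave was curtailed? yes. So the applicant is a Tier IV Entrant.
Under article 7: Relevant Visitor (article 1)? no; or Tier IV Entrant (article 13)? yes. So the applicant is an Approved Resident.
Under article 10: the applicant's previous leave was not curtailed? no; or the applicant has not provided biometric information? no. So the applicant is not an Assessable Visitor.
Under article 9: the applicant has an offer of skilled employment? yes; and the applicant holds a valid certificate of sponsorship? yes. So the applicant is a Recognised National.
Under article 8: not an Assessable Visitor (article 10)? yes; or Recognised National (article 9)? yes; or the applicant is not subject to a deportation order? yes. So the applicant is a Licensed Visitor.
Under article 6: Approved Resident (article 7)? yes; and Licensed Visitor (article 8)? yes. So the applicant is a Certified Visitor.

Yes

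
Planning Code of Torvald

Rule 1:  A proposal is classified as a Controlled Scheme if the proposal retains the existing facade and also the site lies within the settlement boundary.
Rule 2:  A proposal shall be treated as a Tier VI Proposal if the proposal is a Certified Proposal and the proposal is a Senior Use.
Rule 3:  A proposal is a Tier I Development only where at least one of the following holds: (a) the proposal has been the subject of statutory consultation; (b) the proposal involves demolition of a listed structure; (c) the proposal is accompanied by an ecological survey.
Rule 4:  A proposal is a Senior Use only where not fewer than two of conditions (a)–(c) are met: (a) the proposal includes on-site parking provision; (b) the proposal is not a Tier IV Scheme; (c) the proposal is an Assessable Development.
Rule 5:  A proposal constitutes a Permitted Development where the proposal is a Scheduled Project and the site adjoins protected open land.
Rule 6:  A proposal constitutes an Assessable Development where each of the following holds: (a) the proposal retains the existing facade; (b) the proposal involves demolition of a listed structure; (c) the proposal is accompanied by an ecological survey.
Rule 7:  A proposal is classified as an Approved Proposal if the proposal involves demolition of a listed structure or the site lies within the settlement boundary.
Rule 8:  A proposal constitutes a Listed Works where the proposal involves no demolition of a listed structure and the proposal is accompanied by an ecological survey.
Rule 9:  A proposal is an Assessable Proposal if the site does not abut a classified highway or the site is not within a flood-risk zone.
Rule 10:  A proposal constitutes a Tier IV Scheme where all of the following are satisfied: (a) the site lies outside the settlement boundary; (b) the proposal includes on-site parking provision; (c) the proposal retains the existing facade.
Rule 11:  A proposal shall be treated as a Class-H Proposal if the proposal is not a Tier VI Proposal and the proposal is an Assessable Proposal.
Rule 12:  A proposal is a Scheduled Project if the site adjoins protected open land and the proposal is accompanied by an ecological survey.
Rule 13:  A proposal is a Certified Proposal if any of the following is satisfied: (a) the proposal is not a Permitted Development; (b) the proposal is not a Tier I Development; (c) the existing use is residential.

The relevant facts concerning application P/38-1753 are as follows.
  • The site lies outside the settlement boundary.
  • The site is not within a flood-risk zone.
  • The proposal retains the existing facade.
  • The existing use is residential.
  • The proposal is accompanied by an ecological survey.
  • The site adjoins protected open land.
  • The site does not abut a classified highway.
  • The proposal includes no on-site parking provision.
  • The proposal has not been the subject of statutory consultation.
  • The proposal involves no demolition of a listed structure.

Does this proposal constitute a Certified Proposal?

Under rule 12: the site adjoins protected open land? yes; and the proposal is accompanied by an ecological survey? yes. So the proposal is a Scheduled Project.
Under rule 5: Scheduled Project (rule 12)? yes; and the site adjoins protected open land? yes. So the proposal is a Permitted Development.
Under rule 3: the proposal has been the subject of statutory consultation? no; or the proposal involves demolition of a listed structure? no; or the proposal is accompanied by an ecological survey? yes. So the proposal is a Tier I Development.
Under rule 13: not a Permitted Development (rule 5)? no; or not a Tier I Development (rule 3)? no; or the existing use is residential? yes. So the proposal is a Certified Proposal.

Yes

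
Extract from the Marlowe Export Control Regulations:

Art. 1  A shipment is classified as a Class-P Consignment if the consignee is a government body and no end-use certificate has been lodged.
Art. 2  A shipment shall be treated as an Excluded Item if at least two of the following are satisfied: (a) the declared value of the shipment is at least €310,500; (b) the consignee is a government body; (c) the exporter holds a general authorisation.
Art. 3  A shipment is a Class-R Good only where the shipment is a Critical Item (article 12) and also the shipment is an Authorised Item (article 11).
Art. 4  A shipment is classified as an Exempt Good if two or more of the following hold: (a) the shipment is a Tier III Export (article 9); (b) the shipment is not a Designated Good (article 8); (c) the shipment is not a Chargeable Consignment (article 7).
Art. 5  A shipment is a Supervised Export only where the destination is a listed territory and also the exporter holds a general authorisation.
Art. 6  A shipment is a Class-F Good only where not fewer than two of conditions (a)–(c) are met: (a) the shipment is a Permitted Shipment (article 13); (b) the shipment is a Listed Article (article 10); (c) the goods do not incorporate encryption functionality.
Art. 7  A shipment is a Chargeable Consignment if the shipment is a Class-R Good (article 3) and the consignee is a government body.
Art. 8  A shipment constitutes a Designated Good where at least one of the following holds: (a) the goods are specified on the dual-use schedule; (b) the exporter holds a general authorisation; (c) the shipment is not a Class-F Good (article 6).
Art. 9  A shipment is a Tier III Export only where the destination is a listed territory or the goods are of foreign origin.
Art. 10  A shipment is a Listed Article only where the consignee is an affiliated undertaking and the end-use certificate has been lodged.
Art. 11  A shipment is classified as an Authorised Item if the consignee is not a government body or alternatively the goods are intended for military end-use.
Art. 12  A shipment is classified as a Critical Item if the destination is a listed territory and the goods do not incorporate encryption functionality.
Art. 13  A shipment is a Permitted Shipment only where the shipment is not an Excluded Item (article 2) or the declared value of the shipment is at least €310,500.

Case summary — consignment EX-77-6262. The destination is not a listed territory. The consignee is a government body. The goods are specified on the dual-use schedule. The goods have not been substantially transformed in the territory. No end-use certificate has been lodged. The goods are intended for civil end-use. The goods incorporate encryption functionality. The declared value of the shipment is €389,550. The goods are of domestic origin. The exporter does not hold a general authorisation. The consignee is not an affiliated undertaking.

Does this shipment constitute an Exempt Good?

No

Under article 9: the destination is a listed territory? no; or the goods are of foreign origin? no. So the shipment is not a Tier III Export.
Under article 2: declared value of the shipment: €389,550 ≥ €310,500? yes; the consignee is a government body? yes; the exporter holds a general authorisation? no — 2 of 3 hold (need ≥2) → satisfied.
Under article 13: not an Excluded Item (article 2)? no; or declared value of the shipment: €389,550 ≥ €310,500? yes. So the shipment is a Permitted Shipment.
Under article 10: the consignee is an affiliated undertaking? no; and the end-use certificate has been lodged? no. So the shipment is not a Listed Article.
Under article 6: Permitted Shipment (article 13)? yes; Listed Article (article 10)? no; the goods do not incorporate encryption functionality? no — 1 of 3 hold (need ≥2) → not satisfied.
Under article 8: the goods are specified on the dual-use schedule? yes; or the exporter holds a general authorisation? no; or not a Class-F Good (article 6)? yes. So the shipment is a Designated Good.
Under article 12: the destination is a listed territory? no; and the goods do not incorporate encryption functionality? no. So the shipment is not a Critical Item.
Under article 11: the consignee is not a government body? no; or the goods are intended for military end-use? no. So the shipment is not an Authorised Item.
Under article 3: Critical Item (article 12)? no; and Authorised Item (article 11)? no. So the shipment is not a Class-R Good.
Under article 7: Class-R Good (article 3)? no; and the consignee is a government body? yes. So the shipment is not a Chargeable Consignment.
Under article 4: Tier III Export (article 9)? no; not a Designated Good (article 8)? no; not a Chargeable Consignment (article 7)? yes — 1 of 3 hold (need ≥2) → not satisfied.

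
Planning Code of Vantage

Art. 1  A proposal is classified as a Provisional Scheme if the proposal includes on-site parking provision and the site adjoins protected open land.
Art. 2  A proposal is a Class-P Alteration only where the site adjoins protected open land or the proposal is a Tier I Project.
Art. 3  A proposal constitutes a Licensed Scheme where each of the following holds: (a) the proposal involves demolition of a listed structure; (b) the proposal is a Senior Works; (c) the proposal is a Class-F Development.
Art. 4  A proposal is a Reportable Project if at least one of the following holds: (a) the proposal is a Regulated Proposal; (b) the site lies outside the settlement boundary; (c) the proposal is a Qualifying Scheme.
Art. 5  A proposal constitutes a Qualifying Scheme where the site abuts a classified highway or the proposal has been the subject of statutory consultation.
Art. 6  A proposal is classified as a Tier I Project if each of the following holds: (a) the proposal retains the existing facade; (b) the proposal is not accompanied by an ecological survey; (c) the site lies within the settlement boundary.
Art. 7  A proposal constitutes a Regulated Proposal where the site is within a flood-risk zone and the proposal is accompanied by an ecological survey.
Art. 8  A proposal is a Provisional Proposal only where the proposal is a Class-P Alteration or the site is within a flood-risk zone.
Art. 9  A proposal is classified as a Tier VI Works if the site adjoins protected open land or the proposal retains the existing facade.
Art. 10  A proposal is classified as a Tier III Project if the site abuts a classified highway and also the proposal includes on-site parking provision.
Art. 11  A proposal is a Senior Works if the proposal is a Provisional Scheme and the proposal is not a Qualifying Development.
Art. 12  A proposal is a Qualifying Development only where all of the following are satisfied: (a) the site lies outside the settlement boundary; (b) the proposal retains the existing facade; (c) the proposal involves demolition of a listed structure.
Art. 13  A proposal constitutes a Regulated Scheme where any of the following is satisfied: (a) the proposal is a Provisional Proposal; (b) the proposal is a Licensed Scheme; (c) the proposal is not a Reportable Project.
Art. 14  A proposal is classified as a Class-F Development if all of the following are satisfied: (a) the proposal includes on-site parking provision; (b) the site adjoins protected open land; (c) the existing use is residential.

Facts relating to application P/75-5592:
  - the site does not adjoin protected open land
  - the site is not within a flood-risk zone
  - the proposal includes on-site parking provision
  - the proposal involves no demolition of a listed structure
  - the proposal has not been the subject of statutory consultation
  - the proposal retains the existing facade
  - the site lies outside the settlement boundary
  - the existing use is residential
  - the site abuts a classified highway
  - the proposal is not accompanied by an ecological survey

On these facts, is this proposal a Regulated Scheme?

No

Under article 6: the proposal retains the existing facade? yes; and the proposal is not accompanied by an ecological survey? yes; and the site lies within the settlement boundary? no. So the proposal is not a Tier I Project.
Under article 2: the site adjoins protected open land? no; or Tier I Project (article 6)? no. So the proposal is not a Class-P Alteration.
Under article 8: Class-P Alteration (article 2)? no; or the site is within a flood-risk zone? no. So the proposal is not a Provisional Proposal.
Under article 1: the proposal includes on-site parking provision? yes; and the site adjoins protected open land? no. So the proposal is not a Provisional Scheme.
Under article 12: the site lies outside the settlement boundary? yes; and the proposal retains the existing facade? yes; and the proposal involves demolition of a listed structure? no. So the proposal is not a Qualifying Development.
Under article 11: Provisional Scheme (article 1)? no; and not a Qualifying Development (article 12)? yes. So the proposal is not a Senior Works.
Under article 14: the proposal includes on-site parking provision? yes; and the site adjoins protected open land? no; and the existing use is residential? yes. So the proposal is not a Class-F Development.
Under article 3: the proposal involves demolition of a listed structure? no; and Senior Works (article 11)? no; and Class-F Development (article 14)? no. So the proposal is not a Licensed Scheme.
Under article 7: the site is within a flood-risk zone? no; and the proposal is accompanied by an ecological survey? no. So the proposal is not a Regulated Proposal.
Under article 5: the site abuts a classified highway? yes; or the proposal has been the subject of statutory consultation? no. So the proposal is a Qualifying Scheme.
Under article 4: Regulated Proposal (article 7)? no; or the site lies outside the settlement boundary? yes; or Qualifying Scheme (article 5)? yes. So the proposal is a Reportable Project.
Under article 13: Provisional Proposal (article 8)? no; or Licensed Scheme (article 3)? no; or not a Reportable Project (article 4)? no. So the proposal is not a Regulated Scheme.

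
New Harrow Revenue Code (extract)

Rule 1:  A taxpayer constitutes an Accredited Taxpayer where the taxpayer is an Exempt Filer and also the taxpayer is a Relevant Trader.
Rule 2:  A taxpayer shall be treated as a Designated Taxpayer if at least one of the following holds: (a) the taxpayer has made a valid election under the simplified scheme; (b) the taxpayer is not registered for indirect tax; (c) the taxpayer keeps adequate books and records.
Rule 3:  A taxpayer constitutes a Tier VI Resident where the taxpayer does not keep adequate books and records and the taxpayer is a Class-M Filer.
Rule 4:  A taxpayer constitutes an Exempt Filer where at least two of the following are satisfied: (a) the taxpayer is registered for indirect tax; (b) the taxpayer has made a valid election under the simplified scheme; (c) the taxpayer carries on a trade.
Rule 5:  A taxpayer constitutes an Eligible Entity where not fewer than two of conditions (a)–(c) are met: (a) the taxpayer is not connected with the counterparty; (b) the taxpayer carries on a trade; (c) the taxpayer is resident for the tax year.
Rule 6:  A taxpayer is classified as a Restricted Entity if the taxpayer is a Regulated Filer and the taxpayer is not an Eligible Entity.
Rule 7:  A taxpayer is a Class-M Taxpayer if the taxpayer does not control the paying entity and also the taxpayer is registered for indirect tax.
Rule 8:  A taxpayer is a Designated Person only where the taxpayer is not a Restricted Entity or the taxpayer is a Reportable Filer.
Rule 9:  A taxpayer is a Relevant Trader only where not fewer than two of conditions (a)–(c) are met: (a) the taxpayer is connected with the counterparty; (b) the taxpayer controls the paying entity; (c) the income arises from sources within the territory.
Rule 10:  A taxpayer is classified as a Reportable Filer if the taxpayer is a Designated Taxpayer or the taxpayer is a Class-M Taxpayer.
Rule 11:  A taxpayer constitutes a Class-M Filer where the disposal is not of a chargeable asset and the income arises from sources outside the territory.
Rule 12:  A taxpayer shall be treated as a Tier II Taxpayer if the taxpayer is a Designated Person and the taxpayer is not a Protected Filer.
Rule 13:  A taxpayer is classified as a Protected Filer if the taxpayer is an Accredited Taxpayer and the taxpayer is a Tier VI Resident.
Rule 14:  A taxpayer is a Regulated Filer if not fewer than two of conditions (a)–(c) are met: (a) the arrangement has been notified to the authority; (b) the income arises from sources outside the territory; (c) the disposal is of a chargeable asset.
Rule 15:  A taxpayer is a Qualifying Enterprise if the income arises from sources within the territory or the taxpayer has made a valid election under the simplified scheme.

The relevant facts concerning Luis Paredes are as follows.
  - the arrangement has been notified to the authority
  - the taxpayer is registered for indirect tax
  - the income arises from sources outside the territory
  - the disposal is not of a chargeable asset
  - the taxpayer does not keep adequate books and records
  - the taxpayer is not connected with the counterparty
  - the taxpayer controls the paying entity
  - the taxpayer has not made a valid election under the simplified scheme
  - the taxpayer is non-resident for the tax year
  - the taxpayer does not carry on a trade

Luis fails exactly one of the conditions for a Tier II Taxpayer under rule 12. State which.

rule 14 — Regulated Filer: the arrangement has been notified to the authority? yes; the income arises from sources outside the territory? yes; the disposal is of a chargeable asset? no — 2 of 3 hold (need ≥2) → satisfied.
rule 5 — Eligible Entity: the taxpayer is not connected with the counterparty? yes; the taxpayer carries on a trade? no; the taxpayer is resident for the tax year? no — 1 of 3 hold (need ≥2) → not satisfied.
rule 6 — Restricted Entity: [Regulated Filer (rule 14)? yes] AND [not an Eligible Entity (rule 5)? yes] → satisfied.
rule 2 — Designated Taxpayer: [the taxpayer has made a valid election under the simplified scheme? no] OR [the taxpayer is not registered for indirect tax? no] OR [the taxpayer keeps adequate books and records? no] → not satisfied.
rule 7 — Class-M Taxpayer: [the taxpayer does not control the paying entity? no] AND [the taxpayer is registered for indirect tax? yes] → not satisfied.
rule 10 — Reportable Filer: [Designated Taxpayer (rule 2)? no] OR [Class-M Taxpayer (rule 7)? no] → not satisfied.
rule 8 — Designated Person: [not a Restricted Entity (rule 6)? no] OR [Reportable Filer (rule 10)? no] → not satisfied.
rule 4 — Exempt Filer: the taxpayer is registered for indirect tax? yes; the taxpayer has made a valid election under the simplified scheme? no; the taxpayer carries on a trade? no — 1 of 3 hold (need ≥2) → not satisfied.
rule 9 — Relevant Trader: the taxpayer is connected with the counterparty? no; the taxpayer controls the paying entity? yes; the income arises from sources within the territory? no — 1 of 3 hold (need ≥2) → not satisfied.
rule 1 — Accredited Taxpayer: [Exempt Filer (rule 4)? no] AND [Relevant Trader (rule 9)? no] → not satisfied.
rule 11 — Class-M Filer: [the disposal is not of a chargeable asset? yes] AND [the income arises from sources outside the territory? yes] → satisfied.
rule 3 — Tier VI Resident: [the taxpayer does not keep adequate books and records? yes] AND [Class-M Filer (rule 11)? yes] → satisfied.
rule 13 — Protected Filer: [Accredited Taxpayer (rule 1)? no] AND [Tier VI Resident (rule 3)? yes] → not satisfied.
rule 12 — Tier II Taxpayer: [Designated Person (rule 8)? no] AND [not a Protected Filer (rule 13)? yes] → not satisfied.

Designated Person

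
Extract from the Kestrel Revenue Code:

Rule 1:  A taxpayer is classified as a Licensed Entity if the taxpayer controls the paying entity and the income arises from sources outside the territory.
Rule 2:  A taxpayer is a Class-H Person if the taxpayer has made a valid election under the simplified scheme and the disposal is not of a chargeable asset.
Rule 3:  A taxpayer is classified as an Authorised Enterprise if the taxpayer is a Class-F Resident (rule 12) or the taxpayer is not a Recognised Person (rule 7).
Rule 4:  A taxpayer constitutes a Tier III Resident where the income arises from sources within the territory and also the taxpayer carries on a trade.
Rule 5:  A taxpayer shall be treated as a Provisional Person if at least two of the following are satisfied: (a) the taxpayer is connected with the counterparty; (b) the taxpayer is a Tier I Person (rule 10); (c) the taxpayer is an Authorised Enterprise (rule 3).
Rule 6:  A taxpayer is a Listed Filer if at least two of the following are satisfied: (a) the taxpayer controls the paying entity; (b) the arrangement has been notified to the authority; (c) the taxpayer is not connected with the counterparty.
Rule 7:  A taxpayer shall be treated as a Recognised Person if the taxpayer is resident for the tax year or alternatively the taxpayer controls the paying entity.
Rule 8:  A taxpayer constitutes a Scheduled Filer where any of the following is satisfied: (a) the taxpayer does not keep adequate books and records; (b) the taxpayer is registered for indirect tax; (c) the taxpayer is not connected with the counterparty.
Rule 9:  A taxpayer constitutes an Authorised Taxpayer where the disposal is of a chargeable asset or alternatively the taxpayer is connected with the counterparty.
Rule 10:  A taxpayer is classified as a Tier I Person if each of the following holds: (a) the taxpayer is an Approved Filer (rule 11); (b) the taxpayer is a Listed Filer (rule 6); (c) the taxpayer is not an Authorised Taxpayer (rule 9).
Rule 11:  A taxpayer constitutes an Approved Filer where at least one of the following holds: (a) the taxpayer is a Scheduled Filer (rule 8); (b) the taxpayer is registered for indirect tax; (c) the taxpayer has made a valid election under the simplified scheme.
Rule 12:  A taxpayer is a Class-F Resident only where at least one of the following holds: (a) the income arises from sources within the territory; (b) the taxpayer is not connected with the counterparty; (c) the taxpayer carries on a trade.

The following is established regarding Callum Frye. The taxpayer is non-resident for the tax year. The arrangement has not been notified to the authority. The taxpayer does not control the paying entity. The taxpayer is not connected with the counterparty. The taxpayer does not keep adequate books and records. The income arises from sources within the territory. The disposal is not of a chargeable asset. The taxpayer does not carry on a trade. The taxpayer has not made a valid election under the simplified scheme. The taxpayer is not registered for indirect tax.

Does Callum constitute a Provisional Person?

No

rule 8 — Scheduled Filer: [the taxpayer does not keep adequate books and records? yes] OR [the taxpayer is registered for indirect tax? no] OR [the taxpayer is not connected with the counterparty? yes] → satisfied.
rule 11 — Approved Filer: [Scheduled Filer (rule 8)? yes] OR [the taxpayer is registered for indirect tax? no] OR [the taxpayer has made a valid election under the simplified scheme? no] → satisfied.
rule 6 — Listed Filer: the taxpayer controls the paying entity? no; the arrangement has been notified to the authority? no; the taxpayer is not connected with the counterparty? yes — 1 of 3 hold (need ≥2) → not satisfied.
rule 9 — Authorised Taxpayer: [the disposal is of a chargeable asset? no] OR [the taxpayer is connected with the counterparty? no] → not satisfied.
rule 10 — Tier I Person: [Approved Filer (rule 11)? yes] AND [Listed Filer (rule 6)? no] AND [not an Authorised Taxpayer (rule 9)? yes] → not satisfied.
rule 12 — Class-F Resident: [the income arises from sources within the territory? yes] OR [the taxpayer is not connected with the counterparty? yes] OR [the taxpayer carries on a trade? no] → satisfied.
rule 7 — Recognised Person: [the taxpayer is resident for the tax year? no] OR [the taxpayer controls the paying entity? no] → not satisfied.
rule 3 — Authorised Enterprise: [Class-F Resident (rule 12)? yes] OR [not a Recognised Person (rule 7)? yes] → satisfied.
rule 5 — Provisional Person: the taxpayer is connected with the counterparty? no; Tier I Person (rule 10)? no; Authorised Enterprise (rule 3)? yes — 1 of 3 hold (need ≥2) → not satisfied.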